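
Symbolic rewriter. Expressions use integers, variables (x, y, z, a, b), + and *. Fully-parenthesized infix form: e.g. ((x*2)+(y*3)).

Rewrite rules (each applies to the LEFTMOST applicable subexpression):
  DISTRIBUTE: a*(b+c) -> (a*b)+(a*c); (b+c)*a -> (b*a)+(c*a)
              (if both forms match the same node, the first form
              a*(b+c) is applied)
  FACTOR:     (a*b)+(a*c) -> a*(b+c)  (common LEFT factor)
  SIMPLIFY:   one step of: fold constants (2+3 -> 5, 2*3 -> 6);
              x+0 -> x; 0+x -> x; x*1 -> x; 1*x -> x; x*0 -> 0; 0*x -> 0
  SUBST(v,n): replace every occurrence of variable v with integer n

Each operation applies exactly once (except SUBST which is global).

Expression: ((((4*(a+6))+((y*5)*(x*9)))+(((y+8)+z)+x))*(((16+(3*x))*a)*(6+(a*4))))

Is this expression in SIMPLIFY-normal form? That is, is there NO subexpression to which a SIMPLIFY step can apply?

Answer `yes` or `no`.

Expression: ((((4*(a+6))+((y*5)*(x*9)))+(((y+8)+z)+x))*(((16+(3*x))*a)*(6+(a*4))))
Scanning for simplifiable subexpressions (pre-order)...
  at root: ((((4*(a+6))+((y*5)*(x*9)))+(((y+8)+z)+x))*(((16+(3*x))*a)*(6+(a*4)))) (not simplifiable)
  at L: (((4*(a+6))+((y*5)*(x*9)))+(((y+8)+z)+x)) (not simplifiable)
  at LL: ((4*(a+6))+((y*5)*(x*9))) (not simplifiable)
  at LLL: (4*(a+6)) (not simplifiable)
  at LLLR: (a+6) (not simplifiable)
  at LLR: ((y*5)*(x*9)) (not simplifiable)
  at LLRL: (y*5) (not simplifiable)
  at LLRR: (x*9) (not simplifiable)
  at LR: (((y+8)+z)+x) (not simplifiable)
  at LRL: ((y+8)+z) (not simplifiable)
  at LRLL: (y+8) (not simplifiable)
  at R: (((16+(3*x))*a)*(6+(a*4))) (not simplifiable)
  at RL: ((16+(3*x))*a) (not simplifiable)
  at RLL: (16+(3*x)) (not simplifiable)
  at RLLR: (3*x) (not simplifiable)
  at RR: (6+(a*4)) (not simplifiable)
  at RRR: (a*4) (not simplifiable)
Result: no simplifiable subexpression found -> normal form.

Answer: yes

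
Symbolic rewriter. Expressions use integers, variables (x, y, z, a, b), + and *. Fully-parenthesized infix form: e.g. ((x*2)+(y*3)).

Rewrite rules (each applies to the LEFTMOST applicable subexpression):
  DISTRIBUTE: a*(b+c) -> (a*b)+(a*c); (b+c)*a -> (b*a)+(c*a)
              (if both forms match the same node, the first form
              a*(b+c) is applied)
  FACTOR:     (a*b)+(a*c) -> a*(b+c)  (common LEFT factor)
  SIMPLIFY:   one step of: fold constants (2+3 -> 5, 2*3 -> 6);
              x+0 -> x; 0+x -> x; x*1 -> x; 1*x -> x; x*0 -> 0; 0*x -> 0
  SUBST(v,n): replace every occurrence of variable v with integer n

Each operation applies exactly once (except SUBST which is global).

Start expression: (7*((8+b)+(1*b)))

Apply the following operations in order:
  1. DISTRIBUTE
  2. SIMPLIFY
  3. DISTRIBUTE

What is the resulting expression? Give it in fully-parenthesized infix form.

Answer: (((7*8)+(7*b))+(7*b))

Derivation:
Start: (7*((8+b)+(1*b)))
Apply DISTRIBUTE at root (target: (7*((8+b)+(1*b)))): (7*((8+b)+(1*b))) -> ((7*(8+b))+(7*(1*b)))
Apply SIMPLIFY at RR (target: (1*b)): ((7*(8+b))+(7*(1*b))) -> ((7*(8+b))+(7*b))
Apply DISTRIBUTE at L (target: (7*(8+b))): ((7*(8+b))+(7*b)) -> (((7*8)+(7*b))+(7*b))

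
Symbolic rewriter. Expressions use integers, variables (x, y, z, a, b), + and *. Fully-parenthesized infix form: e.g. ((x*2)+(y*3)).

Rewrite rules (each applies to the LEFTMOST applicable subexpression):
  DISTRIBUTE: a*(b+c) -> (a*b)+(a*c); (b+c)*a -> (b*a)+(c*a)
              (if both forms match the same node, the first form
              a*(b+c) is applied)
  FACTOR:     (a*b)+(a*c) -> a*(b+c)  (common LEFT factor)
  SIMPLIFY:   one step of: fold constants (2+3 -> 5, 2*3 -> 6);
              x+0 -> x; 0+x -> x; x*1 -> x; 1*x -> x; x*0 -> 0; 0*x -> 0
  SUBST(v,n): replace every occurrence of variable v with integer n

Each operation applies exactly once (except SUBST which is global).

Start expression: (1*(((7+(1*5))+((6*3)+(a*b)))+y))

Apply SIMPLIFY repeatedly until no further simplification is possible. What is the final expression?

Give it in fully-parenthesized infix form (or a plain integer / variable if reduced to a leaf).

Answer: ((12+(18+(a*b)))+y)

Derivation:
Start: (1*(((7+(1*5))+((6*3)+(a*b)))+y))
Step 1: at root: (1*(((7+(1*5))+((6*3)+(a*b)))+y)) -> (((7+(1*5))+((6*3)+(a*b)))+y); overall: (1*(((7+(1*5))+((6*3)+(a*b)))+y)) -> (((7+(1*5))+((6*3)+(a*b)))+y)
Step 2: at LLR: (1*5) -> 5; overall: (((7+(1*5))+((6*3)+(a*b)))+y) -> (((7+5)+((6*3)+(a*b)))+y)
Step 3: at LL: (7+5) -> 12; overall: (((7+5)+((6*3)+(a*b)))+y) -> ((12+((6*3)+(a*b)))+y)
Step 4: at LRL: (6*3) -> 18; overall: ((12+((6*3)+(a*b)))+y) -> ((12+(18+(a*b)))+y)
Fixed point: ((12+(18+(a*b)))+y)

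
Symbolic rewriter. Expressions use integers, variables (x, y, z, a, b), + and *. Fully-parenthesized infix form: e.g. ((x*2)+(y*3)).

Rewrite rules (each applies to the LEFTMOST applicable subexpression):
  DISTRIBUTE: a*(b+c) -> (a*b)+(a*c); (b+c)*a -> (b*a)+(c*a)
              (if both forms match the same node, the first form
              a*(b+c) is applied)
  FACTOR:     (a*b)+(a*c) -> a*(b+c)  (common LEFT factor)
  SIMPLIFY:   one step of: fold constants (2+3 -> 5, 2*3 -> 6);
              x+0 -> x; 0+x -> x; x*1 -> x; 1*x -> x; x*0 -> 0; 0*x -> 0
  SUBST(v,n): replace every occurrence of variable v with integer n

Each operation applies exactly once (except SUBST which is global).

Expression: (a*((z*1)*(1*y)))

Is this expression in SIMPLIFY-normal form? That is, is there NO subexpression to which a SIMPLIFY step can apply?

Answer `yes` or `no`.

Answer: no

Derivation:
Expression: (a*((z*1)*(1*y)))
Scanning for simplifiable subexpressions (pre-order)...
  at root: (a*((z*1)*(1*y))) (not simplifiable)
  at R: ((z*1)*(1*y)) (not simplifiable)
  at RL: (z*1) (SIMPLIFIABLE)
  at RR: (1*y) (SIMPLIFIABLE)
Found simplifiable subexpr at path RL: (z*1)
One SIMPLIFY step would give: (a*(z*(1*y)))
-> NOT in normal form.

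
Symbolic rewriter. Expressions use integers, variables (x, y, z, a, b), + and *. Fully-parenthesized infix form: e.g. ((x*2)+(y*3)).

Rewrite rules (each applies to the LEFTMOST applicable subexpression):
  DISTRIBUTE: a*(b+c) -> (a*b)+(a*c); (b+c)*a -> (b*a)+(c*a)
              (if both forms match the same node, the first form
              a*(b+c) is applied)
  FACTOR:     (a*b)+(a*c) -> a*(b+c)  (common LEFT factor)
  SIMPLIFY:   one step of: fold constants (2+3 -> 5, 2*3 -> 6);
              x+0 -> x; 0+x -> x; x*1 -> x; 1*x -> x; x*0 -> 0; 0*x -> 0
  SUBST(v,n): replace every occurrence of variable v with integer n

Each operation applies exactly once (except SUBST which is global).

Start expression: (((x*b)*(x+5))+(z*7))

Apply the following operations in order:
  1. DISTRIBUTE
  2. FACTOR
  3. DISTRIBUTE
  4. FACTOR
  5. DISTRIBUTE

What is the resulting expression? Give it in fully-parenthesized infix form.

Start: (((x*b)*(x+5))+(z*7))
Apply DISTRIBUTE at L (target: ((x*b)*(x+5))): (((x*b)*(x+5))+(z*7)) -> ((((x*b)*x)+((x*b)*5))+(z*7))
Apply FACTOR at L (target: (((x*b)*x)+((x*b)*5))): ((((x*b)*x)+((x*b)*5))+(z*7)) -> (((x*b)*(x+5))+(z*7))
Apply DISTRIBUTE at L (target: ((x*b)*(x+5))): (((x*b)*(x+5))+(z*7)) -> ((((x*b)*x)+((x*b)*5))+(z*7))
Apply FACTOR at L (target: (((x*b)*x)+((x*b)*5))): ((((x*b)*x)+((x*b)*5))+(z*7)) -> (((x*b)*(x+5))+(z*7))
Apply DISTRIBUTE at L (target: ((x*b)*(x+5))): (((x*b)*(x+5))+(z*7)) -> ((((x*b)*x)+((x*b)*5))+(z*7))

Answer: ((((x*b)*x)+((x*b)*5))+(z*7))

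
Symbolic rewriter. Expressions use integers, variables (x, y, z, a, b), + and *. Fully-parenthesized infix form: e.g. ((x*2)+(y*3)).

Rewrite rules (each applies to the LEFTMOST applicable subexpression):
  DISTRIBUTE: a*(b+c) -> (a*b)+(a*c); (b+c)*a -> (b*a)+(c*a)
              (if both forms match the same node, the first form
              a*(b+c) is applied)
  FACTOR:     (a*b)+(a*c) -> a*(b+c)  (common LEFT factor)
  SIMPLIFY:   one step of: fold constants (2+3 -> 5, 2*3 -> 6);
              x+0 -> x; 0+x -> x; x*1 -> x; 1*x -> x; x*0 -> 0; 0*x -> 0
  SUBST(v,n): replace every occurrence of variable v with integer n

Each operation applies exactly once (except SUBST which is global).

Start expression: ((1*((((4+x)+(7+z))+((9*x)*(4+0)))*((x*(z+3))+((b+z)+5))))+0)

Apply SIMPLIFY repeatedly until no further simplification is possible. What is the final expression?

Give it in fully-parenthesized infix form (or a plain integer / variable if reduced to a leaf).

Answer: ((((4+x)+(7+z))+((9*x)*4))*((x*(z+3))+((b+z)+5)))

Derivation:
Start: ((1*((((4+x)+(7+z))+((9*x)*(4+0)))*((x*(z+3))+((b+z)+5))))+0)
Step 1: at root: ((1*((((4+x)+(7+z))+((9*x)*(4+0)))*((x*(z+3))+((b+z)+5))))+0) -> (1*((((4+x)+(7+z))+((9*x)*(4+0)))*((x*(z+3))+((b+z)+5)))); overall: ((1*((((4+x)+(7+z))+((9*x)*(4+0)))*((x*(z+3))+((b+z)+5))))+0) -> (1*((((4+x)+(7+z))+((9*x)*(4+0)))*((x*(z+3))+((b+z)+5))))
Step 2: at root: (1*((((4+x)+(7+z))+((9*x)*(4+0)))*((x*(z+3))+((b+z)+5)))) -> ((((4+x)+(7+z))+((9*x)*(4+0)))*((x*(z+3))+((b+z)+5))); overall: (1*((((4+x)+(7+z))+((9*x)*(4+0)))*((x*(z+3))+((b+z)+5)))) -> ((((4+x)+(7+z))+((9*x)*(4+0)))*((x*(z+3))+((b+z)+5)))
Step 3: at LRR: (4+0) -> 4; overall: ((((4+x)+(7+z))+((9*x)*(4+0)))*((x*(z+3))+((b+z)+5))) -> ((((4+x)+(7+z))+((9*x)*4))*((x*(z+3))+((b+z)+5)))
Fixed point: ((((4+x)+(7+z))+((9*x)*4))*((x*(z+3))+((b+z)+5)))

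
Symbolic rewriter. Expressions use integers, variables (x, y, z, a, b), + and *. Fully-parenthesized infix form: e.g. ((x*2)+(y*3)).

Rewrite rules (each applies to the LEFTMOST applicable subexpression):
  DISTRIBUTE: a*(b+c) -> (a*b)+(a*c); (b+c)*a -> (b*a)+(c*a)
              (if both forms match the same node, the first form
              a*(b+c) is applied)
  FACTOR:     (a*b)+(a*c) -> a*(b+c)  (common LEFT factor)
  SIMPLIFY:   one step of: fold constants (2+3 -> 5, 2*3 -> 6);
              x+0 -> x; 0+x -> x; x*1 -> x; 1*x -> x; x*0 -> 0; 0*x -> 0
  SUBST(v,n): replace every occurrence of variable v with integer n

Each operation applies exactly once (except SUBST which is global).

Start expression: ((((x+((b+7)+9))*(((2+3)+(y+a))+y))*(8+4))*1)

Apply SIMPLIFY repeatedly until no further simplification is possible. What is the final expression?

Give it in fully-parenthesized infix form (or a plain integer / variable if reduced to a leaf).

Start: ((((x+((b+7)+9))*(((2+3)+(y+a))+y))*(8+4))*1)
Step 1: at root: ((((x+((b+7)+9))*(((2+3)+(y+a))+y))*(8+4))*1) -> (((x+((b+7)+9))*(((2+3)+(y+a))+y))*(8+4)); overall: ((((x+((b+7)+9))*(((2+3)+(y+a))+y))*(8+4))*1) -> (((x+((b+7)+9))*(((2+3)+(y+a))+y))*(8+4))
Step 2: at LRLL: (2+3) -> 5; overall: (((x+((b+7)+9))*(((2+3)+(y+a))+y))*(8+4)) -> (((x+((b+7)+9))*((5+(y+a))+y))*(8+4))
Step 3: at R: (8+4) -> 12; overall: (((x+((b+7)+9))*((5+(y+a))+y))*(8+4)) -> (((x+((b+7)+9))*((5+(y+a))+y))*12)
Fixed point: (((x+((b+7)+9))*((5+(y+a))+y))*12)

Answer: (((x+((b+7)+9))*((5+(y+a))+y))*12)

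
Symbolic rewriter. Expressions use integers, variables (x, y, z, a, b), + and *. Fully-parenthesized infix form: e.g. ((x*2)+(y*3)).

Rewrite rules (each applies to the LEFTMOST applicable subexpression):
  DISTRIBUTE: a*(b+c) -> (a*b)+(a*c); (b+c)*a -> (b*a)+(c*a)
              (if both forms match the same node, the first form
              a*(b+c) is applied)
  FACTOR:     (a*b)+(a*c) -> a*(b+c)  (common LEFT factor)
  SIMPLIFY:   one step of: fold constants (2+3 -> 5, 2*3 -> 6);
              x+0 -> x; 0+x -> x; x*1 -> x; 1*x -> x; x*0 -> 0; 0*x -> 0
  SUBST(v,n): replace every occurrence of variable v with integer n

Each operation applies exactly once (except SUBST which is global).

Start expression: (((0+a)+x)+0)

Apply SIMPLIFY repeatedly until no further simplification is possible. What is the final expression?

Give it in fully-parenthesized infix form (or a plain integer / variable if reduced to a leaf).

Start: (((0+a)+x)+0)
Step 1: at root: (((0+a)+x)+0) -> ((0+a)+x); overall: (((0+a)+x)+0) -> ((0+a)+x)
Step 2: at L: (0+a) -> a; overall: ((0+a)+x) -> (a+x)
Fixed point: (a+x)

Answer: (a+x)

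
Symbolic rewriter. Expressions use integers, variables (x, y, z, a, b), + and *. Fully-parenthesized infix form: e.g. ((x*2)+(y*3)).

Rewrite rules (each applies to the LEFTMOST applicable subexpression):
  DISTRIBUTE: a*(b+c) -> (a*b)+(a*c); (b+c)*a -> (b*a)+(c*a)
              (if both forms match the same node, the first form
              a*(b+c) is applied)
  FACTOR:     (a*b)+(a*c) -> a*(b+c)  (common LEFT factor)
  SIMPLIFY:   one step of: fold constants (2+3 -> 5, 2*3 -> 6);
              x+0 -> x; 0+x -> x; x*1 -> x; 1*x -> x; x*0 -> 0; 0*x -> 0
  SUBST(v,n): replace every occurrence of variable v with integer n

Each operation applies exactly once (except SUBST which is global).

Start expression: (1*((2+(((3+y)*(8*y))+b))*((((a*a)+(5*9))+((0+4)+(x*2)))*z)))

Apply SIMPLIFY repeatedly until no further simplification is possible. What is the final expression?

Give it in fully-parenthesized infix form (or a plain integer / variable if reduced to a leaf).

Answer: ((2+(((3+y)*(8*y))+b))*((((a*a)+45)+(4+(x*2)))*z))

Derivation:
Start: (1*((2+(((3+y)*(8*y))+b))*((((a*a)+(5*9))+((0+4)+(x*2)))*z)))
Step 1: at root: (1*((2+(((3+y)*(8*y))+b))*((((a*a)+(5*9))+((0+4)+(x*2)))*z))) -> ((2+(((3+y)*(8*y))+b))*((((a*a)+(5*9))+((0+4)+(x*2)))*z)); overall: (1*((2+(((3+y)*(8*y))+b))*((((a*a)+(5*9))+((0+4)+(x*2)))*z))) -> ((2+(((3+y)*(8*y))+b))*((((a*a)+(5*9))+((0+4)+(x*2)))*z))
Step 2: at RLLR: (5*9) -> 45; overall: ((2+(((3+y)*(8*y))+b))*((((a*a)+(5*9))+((0+4)+(x*2)))*z)) -> ((2+(((3+y)*(8*y))+b))*((((a*a)+45)+((0+4)+(x*2)))*z))
Step 3: at RLRL: (0+4) -> 4; overall: ((2+(((3+y)*(8*y))+b))*((((a*a)+45)+((0+4)+(x*2)))*z)) -> ((2+(((3+y)*(8*y))+b))*((((a*a)+45)+(4+(x*2)))*z))
Fixed point: ((2+(((3+y)*(8*y))+b))*((((a*a)+45)+(4+(x*2)))*z))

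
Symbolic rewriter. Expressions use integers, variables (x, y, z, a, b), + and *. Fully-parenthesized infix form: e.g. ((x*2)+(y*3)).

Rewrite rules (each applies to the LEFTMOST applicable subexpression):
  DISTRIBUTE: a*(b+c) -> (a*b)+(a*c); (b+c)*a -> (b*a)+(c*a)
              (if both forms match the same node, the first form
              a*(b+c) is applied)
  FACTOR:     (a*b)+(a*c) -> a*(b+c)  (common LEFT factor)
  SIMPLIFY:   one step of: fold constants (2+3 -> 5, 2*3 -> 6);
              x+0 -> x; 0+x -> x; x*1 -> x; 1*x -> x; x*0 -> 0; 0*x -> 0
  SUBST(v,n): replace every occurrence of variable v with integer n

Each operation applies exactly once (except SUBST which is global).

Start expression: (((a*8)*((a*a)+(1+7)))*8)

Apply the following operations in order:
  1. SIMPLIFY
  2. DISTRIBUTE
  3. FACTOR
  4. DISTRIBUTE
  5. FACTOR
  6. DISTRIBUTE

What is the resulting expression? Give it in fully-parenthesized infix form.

Start: (((a*8)*((a*a)+(1+7)))*8)
Apply SIMPLIFY at LRR (target: (1+7)): (((a*8)*((a*a)+(1+7)))*8) -> (((a*8)*((a*a)+8))*8)
Apply DISTRIBUTE at L (target: ((a*8)*((a*a)+8))): (((a*8)*((a*a)+8))*8) -> ((((a*8)*(a*a))+((a*8)*8))*8)
Apply FACTOR at L (target: (((a*8)*(a*a))+((a*8)*8))): ((((a*8)*(a*a))+((a*8)*8))*8) -> (((a*8)*((a*a)+8))*8)
Apply DISTRIBUTE at L (target: ((a*8)*((a*a)+8))): (((a*8)*((a*a)+8))*8) -> ((((a*8)*(a*a))+((a*8)*8))*8)
Apply FACTOR at L (target: (((a*8)*(a*a))+((a*8)*8))): ((((a*8)*(a*a))+((a*8)*8))*8) -> (((a*8)*((a*a)+8))*8)
Apply DISTRIBUTE at L (target: ((a*8)*((a*a)+8))): (((a*8)*((a*a)+8))*8) -> ((((a*8)*(a*a))+((a*8)*8))*8)

Answer: ((((a*8)*(a*a))+((a*8)*8))*8)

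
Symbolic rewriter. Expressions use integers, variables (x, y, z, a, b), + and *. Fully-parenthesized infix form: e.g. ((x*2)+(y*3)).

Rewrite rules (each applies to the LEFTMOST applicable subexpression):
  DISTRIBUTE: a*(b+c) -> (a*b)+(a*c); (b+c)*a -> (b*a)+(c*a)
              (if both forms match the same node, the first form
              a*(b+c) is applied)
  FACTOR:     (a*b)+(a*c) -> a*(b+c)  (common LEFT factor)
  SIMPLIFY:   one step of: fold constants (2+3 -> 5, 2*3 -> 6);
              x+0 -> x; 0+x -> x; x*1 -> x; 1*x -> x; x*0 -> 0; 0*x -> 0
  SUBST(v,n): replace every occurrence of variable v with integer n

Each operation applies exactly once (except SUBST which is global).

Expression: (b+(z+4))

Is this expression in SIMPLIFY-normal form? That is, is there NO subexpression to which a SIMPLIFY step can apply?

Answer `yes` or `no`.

Answer: yes

Derivation:
Expression: (b+(z+4))
Scanning for simplifiable subexpressions (pre-order)...
  at root: (b+(z+4)) (not simplifiable)
  at R: (z+4) (not simplifiable)
Result: no simplifiable subexpression found -> normal form.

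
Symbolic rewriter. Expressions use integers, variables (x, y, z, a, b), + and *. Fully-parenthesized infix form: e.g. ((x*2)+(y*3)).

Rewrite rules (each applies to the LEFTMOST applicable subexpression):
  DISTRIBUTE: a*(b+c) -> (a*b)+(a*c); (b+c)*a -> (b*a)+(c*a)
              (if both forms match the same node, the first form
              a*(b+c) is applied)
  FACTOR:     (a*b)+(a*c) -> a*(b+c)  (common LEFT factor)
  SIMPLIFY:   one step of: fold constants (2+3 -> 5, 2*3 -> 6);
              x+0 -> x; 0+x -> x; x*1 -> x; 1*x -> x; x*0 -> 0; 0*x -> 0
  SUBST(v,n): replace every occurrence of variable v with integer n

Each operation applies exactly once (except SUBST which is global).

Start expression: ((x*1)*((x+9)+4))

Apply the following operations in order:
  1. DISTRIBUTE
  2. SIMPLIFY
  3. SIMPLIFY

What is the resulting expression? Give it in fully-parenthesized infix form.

Answer: ((x*(x+9))+(x*4))

Derivation:
Start: ((x*1)*((x+9)+4))
Apply DISTRIBUTE at root (target: ((x*1)*((x+9)+4))): ((x*1)*((x+9)+4)) -> (((x*1)*(x+9))+((x*1)*4))
Apply SIMPLIFY at LL (target: (x*1)): (((x*1)*(x+9))+((x*1)*4)) -> ((x*(x+9))+((x*1)*4))
Apply SIMPLIFY at RL (target: (x*1)): ((x*(x+9))+((x*1)*4)) -> ((x*(x+9))+(x*4))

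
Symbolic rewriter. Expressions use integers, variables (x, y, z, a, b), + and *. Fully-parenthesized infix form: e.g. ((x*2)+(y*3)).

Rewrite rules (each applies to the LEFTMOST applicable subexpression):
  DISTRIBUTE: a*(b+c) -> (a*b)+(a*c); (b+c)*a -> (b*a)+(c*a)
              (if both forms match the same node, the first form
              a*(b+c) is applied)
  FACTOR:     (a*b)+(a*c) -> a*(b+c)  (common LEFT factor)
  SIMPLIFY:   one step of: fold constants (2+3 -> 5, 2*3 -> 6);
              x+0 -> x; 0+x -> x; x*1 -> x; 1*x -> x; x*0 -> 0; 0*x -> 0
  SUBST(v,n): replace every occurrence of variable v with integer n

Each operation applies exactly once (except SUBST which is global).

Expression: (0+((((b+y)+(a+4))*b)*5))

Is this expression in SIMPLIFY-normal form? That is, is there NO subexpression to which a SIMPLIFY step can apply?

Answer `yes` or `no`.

Expression: (0+((((b+y)+(a+4))*b)*5))
Scanning for simplifiable subexpressions (pre-order)...
  at root: (0+((((b+y)+(a+4))*b)*5)) (SIMPLIFIABLE)
  at R: ((((b+y)+(a+4))*b)*5) (not simplifiable)
  at RL: (((b+y)+(a+4))*b) (not simplifiable)
  at RLL: ((b+y)+(a+4)) (not simplifiable)
  at RLLL: (b+y) (not simplifiable)
  at RLLR: (a+4) (not simplifiable)
Found simplifiable subexpr at path root: (0+((((b+y)+(a+4))*b)*5))
One SIMPLIFY step would give: ((((b+y)+(a+4))*b)*5)
-> NOT in normal form.

Answer: no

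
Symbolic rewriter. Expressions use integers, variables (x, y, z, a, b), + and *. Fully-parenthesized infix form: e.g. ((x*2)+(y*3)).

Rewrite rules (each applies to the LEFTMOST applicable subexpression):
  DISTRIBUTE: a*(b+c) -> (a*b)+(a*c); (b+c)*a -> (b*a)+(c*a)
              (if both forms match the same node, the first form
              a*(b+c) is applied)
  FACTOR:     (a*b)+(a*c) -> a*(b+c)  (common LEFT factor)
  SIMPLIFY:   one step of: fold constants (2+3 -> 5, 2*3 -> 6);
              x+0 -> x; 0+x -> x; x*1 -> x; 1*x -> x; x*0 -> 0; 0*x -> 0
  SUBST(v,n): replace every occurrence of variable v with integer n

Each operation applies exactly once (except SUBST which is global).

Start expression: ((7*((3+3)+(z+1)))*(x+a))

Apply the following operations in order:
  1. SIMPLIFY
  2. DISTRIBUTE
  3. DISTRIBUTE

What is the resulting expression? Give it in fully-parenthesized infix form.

Start: ((7*((3+3)+(z+1)))*(x+a))
Apply SIMPLIFY at LRL (target: (3+3)): ((7*((3+3)+(z+1)))*(x+a)) -> ((7*(6+(z+1)))*(x+a))
Apply DISTRIBUTE at root (target: ((7*(6+(z+1)))*(x+a))): ((7*(6+(z+1)))*(x+a)) -> (((7*(6+(z+1)))*x)+((7*(6+(z+1)))*a))
Apply DISTRIBUTE at LL (target: (7*(6+(z+1)))): (((7*(6+(z+1)))*x)+((7*(6+(z+1)))*a)) -> ((((7*6)+(7*(z+1)))*x)+((7*(6+(z+1)))*a))

Answer: ((((7*6)+(7*(z+1)))*x)+((7*(6+(z+1)))*a))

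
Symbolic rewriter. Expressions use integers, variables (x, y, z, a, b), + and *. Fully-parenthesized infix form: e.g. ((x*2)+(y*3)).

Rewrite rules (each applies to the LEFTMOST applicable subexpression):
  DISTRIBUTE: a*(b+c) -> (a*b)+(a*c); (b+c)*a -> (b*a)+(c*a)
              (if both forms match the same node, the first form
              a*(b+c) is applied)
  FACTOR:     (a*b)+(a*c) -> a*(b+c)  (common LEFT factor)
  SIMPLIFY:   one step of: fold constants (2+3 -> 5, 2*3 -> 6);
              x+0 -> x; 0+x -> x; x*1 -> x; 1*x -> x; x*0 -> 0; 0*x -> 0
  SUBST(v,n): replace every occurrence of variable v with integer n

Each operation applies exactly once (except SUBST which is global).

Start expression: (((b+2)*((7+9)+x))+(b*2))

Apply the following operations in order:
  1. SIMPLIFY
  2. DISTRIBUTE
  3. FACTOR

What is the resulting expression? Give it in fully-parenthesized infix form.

Start: (((b+2)*((7+9)+x))+(b*2))
Apply SIMPLIFY at LRL (target: (7+9)): (((b+2)*((7+9)+x))+(b*2)) -> (((b+2)*(16+x))+(b*2))
Apply DISTRIBUTE at L (target: ((b+2)*(16+x))): (((b+2)*(16+x))+(b*2)) -> ((((b+2)*16)+((b+2)*x))+(b*2))
Apply FACTOR at L (target: (((b+2)*16)+((b+2)*x))): ((((b+2)*16)+((b+2)*x))+(b*2)) -> (((b+2)*(16+x))+(b*2))

Answer: (((b+2)*(16+x))+(b*2))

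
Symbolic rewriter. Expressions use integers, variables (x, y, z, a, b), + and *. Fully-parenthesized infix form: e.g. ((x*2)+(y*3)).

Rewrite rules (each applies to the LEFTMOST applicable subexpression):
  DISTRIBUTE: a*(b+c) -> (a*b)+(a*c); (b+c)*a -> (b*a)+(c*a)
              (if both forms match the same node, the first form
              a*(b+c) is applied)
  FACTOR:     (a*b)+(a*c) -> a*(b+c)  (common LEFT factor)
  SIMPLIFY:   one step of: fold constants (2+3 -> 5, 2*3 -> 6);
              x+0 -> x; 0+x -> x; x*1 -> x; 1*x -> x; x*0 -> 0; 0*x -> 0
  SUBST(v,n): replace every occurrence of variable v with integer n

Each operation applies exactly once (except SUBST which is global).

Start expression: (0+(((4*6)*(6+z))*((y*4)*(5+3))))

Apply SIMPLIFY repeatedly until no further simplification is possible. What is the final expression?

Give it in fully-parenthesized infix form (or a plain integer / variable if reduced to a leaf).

Answer: ((24*(6+z))*((y*4)*8))

Derivation:
Start: (0+(((4*6)*(6+z))*((y*4)*(5+3))))
Step 1: at root: (0+(((4*6)*(6+z))*((y*4)*(5+3)))) -> (((4*6)*(6+z))*((y*4)*(5+3))); overall: (0+(((4*6)*(6+z))*((y*4)*(5+3)))) -> (((4*6)*(6+z))*((y*4)*(5+3)))
Step 2: at LL: (4*6) -> 24; overall: (((4*6)*(6+z))*((y*4)*(5+3))) -> ((24*(6+z))*((y*4)*(5+3)))
Step 3: at RR: (5+3) -> 8; overall: ((24*(6+z))*((y*4)*(5+3))) -> ((24*(6+z))*((y*4)*8))
Fixed point: ((24*(6+z))*((y*4)*8))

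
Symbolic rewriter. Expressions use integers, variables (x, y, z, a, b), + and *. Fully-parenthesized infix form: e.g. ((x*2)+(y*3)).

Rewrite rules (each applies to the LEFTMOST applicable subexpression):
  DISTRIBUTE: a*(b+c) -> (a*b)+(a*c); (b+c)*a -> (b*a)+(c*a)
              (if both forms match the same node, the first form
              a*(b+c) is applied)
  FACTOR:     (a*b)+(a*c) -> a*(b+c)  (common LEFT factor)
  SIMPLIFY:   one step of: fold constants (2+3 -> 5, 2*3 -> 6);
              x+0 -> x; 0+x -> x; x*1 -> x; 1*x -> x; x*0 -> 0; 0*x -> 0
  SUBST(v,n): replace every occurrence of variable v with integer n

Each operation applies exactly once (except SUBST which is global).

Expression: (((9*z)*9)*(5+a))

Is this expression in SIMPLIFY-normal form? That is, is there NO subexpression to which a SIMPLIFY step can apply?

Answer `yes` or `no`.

Expression: (((9*z)*9)*(5+a))
Scanning for simplifiable subexpressions (pre-order)...
  at root: (((9*z)*9)*(5+a)) (not simplifiable)
  at L: ((9*z)*9) (not simplifiable)
  at LL: (9*z) (not simplifiable)
  at R: (5+a) (not simplifiable)
Result: no simplifiable subexpression found -> normal form.

Answer: yes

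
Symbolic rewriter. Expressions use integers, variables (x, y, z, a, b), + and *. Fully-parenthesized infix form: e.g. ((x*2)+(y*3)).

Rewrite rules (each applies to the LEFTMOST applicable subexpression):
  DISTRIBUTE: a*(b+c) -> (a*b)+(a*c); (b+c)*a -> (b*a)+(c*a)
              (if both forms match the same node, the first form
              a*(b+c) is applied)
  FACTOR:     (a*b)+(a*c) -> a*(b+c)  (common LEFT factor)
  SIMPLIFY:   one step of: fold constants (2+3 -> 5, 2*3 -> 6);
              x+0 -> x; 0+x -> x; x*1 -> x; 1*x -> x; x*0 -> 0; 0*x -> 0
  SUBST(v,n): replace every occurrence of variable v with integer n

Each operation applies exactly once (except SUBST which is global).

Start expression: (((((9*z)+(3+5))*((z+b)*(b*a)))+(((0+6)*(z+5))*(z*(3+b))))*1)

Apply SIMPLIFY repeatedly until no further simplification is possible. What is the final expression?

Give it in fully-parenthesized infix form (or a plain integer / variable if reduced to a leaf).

Answer: ((((9*z)+8)*((z+b)*(b*a)))+((6*(z+5))*(z*(3+b))))

Derivation:
Start: (((((9*z)+(3+5))*((z+b)*(b*a)))+(((0+6)*(z+5))*(z*(3+b))))*1)
Step 1: at root: (((((9*z)+(3+5))*((z+b)*(b*a)))+(((0+6)*(z+5))*(z*(3+b))))*1) -> ((((9*z)+(3+5))*((z+b)*(b*a)))+(((0+6)*(z+5))*(z*(3+b)))); overall: (((((9*z)+(3+5))*((z+b)*(b*a)))+(((0+6)*(z+5))*(z*(3+b))))*1) -> ((((9*z)+(3+5))*((z+b)*(b*a)))+(((0+6)*(z+5))*(z*(3+b))))
Step 2: at LLR: (3+5) -> 8; overall: ((((9*z)+(3+5))*((z+b)*(b*a)))+(((0+6)*(z+5))*(z*(3+b)))) -> ((((9*z)+8)*((z+b)*(b*a)))+(((0+6)*(z+5))*(z*(3+b))))
Step 3: at RLL: (0+6) -> 6; overall: ((((9*z)+8)*((z+b)*(b*a)))+(((0+6)*(z+5))*(z*(3+b)))) -> ((((9*z)+8)*((z+b)*(b*a)))+((6*(z+5))*(z*(3+b))))
Fixed point: ((((9*z)+8)*((z+b)*(b*a)))+((6*(z+5))*(z*(3+b))))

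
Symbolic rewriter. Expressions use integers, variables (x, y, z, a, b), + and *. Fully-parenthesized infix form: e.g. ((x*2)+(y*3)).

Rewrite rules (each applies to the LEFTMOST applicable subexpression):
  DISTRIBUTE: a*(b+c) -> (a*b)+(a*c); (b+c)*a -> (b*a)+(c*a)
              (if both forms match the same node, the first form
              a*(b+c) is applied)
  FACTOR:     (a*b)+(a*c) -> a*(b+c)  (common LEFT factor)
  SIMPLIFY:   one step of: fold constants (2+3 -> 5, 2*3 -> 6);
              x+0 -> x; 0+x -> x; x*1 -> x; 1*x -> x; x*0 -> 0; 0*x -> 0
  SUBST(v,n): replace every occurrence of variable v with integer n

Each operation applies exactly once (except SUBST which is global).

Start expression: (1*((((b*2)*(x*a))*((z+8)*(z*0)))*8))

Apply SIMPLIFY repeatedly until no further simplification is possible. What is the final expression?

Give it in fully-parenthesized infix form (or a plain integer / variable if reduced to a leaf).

Answer: 0

Derivation:
Start: (1*((((b*2)*(x*a))*((z+8)*(z*0)))*8))
Step 1: at root: (1*((((b*2)*(x*a))*((z+8)*(z*0)))*8)) -> ((((b*2)*(x*a))*((z+8)*(z*0)))*8); overall: (1*((((b*2)*(x*a))*((z+8)*(z*0)))*8)) -> ((((b*2)*(x*a))*((z+8)*(z*0)))*8)
Step 2: at LRR: (z*0) -> 0; overall: ((((b*2)*(x*a))*((z+8)*(z*0)))*8) -> ((((b*2)*(x*a))*((z+8)*0))*8)
Step 3: at LR: ((z+8)*0) -> 0; overall: ((((b*2)*(x*a))*((z+8)*0))*8) -> ((((b*2)*(x*a))*0)*8)
Step 4: at L: (((b*2)*(x*a))*0) -> 0; overall: ((((b*2)*(x*a))*0)*8) -> (0*8)
Step 5: at root: (0*8) -> 0; overall: (0*8) -> 0
Fixed point: 0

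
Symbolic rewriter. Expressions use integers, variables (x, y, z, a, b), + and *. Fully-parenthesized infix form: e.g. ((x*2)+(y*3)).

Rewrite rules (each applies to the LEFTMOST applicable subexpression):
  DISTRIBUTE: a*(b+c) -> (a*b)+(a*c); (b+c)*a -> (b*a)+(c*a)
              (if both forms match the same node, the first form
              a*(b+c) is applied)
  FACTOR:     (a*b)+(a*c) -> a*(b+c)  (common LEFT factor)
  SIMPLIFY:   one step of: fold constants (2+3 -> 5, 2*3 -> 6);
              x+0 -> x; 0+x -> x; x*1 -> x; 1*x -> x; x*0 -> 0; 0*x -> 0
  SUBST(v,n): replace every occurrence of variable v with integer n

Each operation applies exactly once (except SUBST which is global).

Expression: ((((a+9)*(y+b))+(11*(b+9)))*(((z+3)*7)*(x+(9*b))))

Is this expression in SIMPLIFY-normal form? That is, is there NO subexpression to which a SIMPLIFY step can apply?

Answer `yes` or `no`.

Expression: ((((a+9)*(y+b))+(11*(b+9)))*(((z+3)*7)*(x+(9*b))))
Scanning for simplifiable subexpressions (pre-order)...
  at root: ((((a+9)*(y+b))+(11*(b+9)))*(((z+3)*7)*(x+(9*b)))) (not simplifiable)
  at L: (((a+9)*(y+b))+(11*(b+9))) (not simplifiable)
  at LL: ((a+9)*(y+b)) (not simplifiable)
  at LLL: (a+9) (not simplifiable)
  at LLR: (y+b) (not simplifiable)
  at LR: (11*(b+9)) (not simplifiable)
  at LRR: (b+9) (not simplifiable)
  at R: (((z+3)*7)*(x+(9*b))) (not simplifiable)
  at RL: ((z+3)*7) (not simplifiable)
  at RLL: (z+3) (not simplifiable)
  at RR: (x+(9*b)) (not simplifiable)
  at RRR: (9*b) (not simplifiable)
Result: no simplifiable subexpression found -> normal form.

Answer: yes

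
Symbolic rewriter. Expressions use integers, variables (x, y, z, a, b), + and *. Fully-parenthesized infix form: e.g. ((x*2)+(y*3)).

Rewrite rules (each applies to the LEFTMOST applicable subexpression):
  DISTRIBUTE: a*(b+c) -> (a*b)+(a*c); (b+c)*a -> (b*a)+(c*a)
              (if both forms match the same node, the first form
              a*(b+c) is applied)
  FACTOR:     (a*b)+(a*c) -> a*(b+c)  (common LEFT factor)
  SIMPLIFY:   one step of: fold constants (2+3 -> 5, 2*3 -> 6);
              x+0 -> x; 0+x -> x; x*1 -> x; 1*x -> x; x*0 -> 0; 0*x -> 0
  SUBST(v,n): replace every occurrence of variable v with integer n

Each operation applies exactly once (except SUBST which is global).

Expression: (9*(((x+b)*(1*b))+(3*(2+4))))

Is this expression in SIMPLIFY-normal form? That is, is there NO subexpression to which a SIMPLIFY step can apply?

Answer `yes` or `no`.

Expression: (9*(((x+b)*(1*b))+(3*(2+4))))
Scanning for simplifiable subexpressions (pre-order)...
  at root: (9*(((x+b)*(1*b))+(3*(2+4)))) (not simplifiable)
  at R: (((x+b)*(1*b))+(3*(2+4))) (not simplifiable)
  at RL: ((x+b)*(1*b)) (not simplifiable)
  at RLL: (x+b) (not simplifiable)
  at RLR: (1*b) (SIMPLIFIABLE)
  at RR: (3*(2+4)) (not simplifiable)
  at RRR: (2+4) (SIMPLIFIABLE)
Found simplifiable subexpr at path RLR: (1*b)
One SIMPLIFY step would give: (9*(((x+b)*b)+(3*(2+4))))
-> NOT in normal form.

Answer: no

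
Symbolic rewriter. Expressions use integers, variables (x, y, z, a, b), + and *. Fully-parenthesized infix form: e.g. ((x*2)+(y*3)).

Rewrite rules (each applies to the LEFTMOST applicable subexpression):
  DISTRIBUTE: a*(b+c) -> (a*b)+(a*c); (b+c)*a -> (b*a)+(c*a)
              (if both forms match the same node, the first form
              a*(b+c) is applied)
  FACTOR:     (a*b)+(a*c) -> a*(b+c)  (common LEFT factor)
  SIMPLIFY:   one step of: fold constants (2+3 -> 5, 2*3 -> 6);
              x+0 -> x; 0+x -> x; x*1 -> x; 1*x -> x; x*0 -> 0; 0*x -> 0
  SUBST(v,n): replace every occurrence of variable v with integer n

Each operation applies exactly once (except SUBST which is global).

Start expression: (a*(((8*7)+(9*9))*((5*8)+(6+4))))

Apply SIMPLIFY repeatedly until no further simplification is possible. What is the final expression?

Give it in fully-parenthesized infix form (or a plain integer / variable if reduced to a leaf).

Start: (a*(((8*7)+(9*9))*((5*8)+(6+4))))
Step 1: at RLL: (8*7) -> 56; overall: (a*(((8*7)+(9*9))*((5*8)+(6+4)))) -> (a*((56+(9*9))*((5*8)+(6+4))))
Step 2: at RLR: (9*9) -> 81; overall: (a*((56+(9*9))*((5*8)+(6+4)))) -> (a*((56+81)*((5*8)+(6+4))))
Step 3: at RL: (56+81) -> 137; overall: (a*((56+81)*((5*8)+(6+4)))) -> (a*(137*((5*8)+(6+4))))
Step 4: at RRL: (5*8) -> 40; overall: (a*(137*((5*8)+(6+4)))) -> (a*(137*(40+(6+4))))
Step 5: at RRR: (6+4) -> 10; overall: (a*(137*(40+(6+4)))) -> (a*(137*(40+10)))
Step 6: at RR: (40+10) -> 50; overall: (a*(137*(40+10))) -> (a*(137*50))
Step 7: at R: (137*50) -> 6850; overall: (a*(137*50)) -> (a*6850)
Fixed point: (a*6850)

Answer: (a*6850)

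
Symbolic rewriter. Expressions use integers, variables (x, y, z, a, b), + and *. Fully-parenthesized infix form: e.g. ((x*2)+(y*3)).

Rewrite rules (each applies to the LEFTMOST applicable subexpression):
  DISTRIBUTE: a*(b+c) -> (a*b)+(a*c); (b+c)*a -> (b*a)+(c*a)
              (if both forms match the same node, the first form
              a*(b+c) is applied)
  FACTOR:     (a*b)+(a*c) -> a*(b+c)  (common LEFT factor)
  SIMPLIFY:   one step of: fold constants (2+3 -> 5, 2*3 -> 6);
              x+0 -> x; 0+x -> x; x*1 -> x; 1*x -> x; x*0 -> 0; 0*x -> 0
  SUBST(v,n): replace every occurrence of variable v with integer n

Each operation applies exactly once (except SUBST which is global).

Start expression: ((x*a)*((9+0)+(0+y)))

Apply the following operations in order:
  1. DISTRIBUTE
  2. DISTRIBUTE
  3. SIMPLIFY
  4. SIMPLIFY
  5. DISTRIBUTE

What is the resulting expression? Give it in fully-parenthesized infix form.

Answer: (((x*a)*9)+(((x*a)*0)+((x*a)*y)))

Derivation:
Start: ((x*a)*((9+0)+(0+y)))
Apply DISTRIBUTE at root (target: ((x*a)*((9+0)+(0+y)))): ((x*a)*((9+0)+(0+y))) -> (((x*a)*(9+0))+((x*a)*(0+y)))
Apply DISTRIBUTE at L (target: ((x*a)*(9+0))): (((x*a)*(9+0))+((x*a)*(0+y))) -> ((((x*a)*9)+((x*a)*0))+((x*a)*(0+y)))
Apply SIMPLIFY at LR (target: ((x*a)*0)): ((((x*a)*9)+((x*a)*0))+((x*a)*(0+y))) -> ((((x*a)*9)+0)+((x*a)*(0+y)))
Apply SIMPLIFY at L (target: (((x*a)*9)+0)): ((((x*a)*9)+0)+((x*a)*(0+y))) -> (((x*a)*9)+((x*a)*(0+y)))
Apply DISTRIBUTE at R (target: ((x*a)*(0+y))): (((x*a)*9)+((x*a)*(0+y))) -> (((x*a)*9)+(((x*a)*0)+((x*a)*y)))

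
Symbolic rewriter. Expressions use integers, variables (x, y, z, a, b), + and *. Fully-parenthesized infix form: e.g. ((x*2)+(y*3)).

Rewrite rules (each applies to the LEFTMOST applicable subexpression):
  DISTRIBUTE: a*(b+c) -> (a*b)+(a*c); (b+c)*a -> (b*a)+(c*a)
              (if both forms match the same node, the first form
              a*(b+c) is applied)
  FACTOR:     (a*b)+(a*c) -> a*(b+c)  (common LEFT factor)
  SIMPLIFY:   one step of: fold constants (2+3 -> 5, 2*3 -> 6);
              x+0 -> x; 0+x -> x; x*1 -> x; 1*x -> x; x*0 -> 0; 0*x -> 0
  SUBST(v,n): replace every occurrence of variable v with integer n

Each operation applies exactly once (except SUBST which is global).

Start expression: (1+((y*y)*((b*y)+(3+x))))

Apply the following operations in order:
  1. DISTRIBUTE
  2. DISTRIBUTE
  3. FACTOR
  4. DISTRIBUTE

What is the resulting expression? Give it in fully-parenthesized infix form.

Start: (1+((y*y)*((b*y)+(3+x))))
Apply DISTRIBUTE at R (target: ((y*y)*((b*y)+(3+x)))): (1+((y*y)*((b*y)+(3+x)))) -> (1+(((y*y)*(b*y))+((y*y)*(3+x))))
Apply DISTRIBUTE at RR (target: ((y*y)*(3+x))): (1+(((y*y)*(b*y))+((y*y)*(3+x)))) -> (1+(((y*y)*(b*y))+(((y*y)*3)+((y*y)*x))))
Apply FACTOR at RR (target: (((y*y)*3)+((y*y)*x))): (1+(((y*y)*(b*y))+(((y*y)*3)+((y*y)*x)))) -> (1+(((y*y)*(b*y))+((y*y)*(3+x))))
Apply DISTRIBUTE at RR (target: ((y*y)*(3+x))): (1+(((y*y)*(b*y))+((y*y)*(3+x)))) -> (1+(((y*y)*(b*y))+(((y*y)*3)+((y*y)*x))))

Answer: (1+(((y*y)*(b*y))+(((y*y)*3)+((y*y)*x))))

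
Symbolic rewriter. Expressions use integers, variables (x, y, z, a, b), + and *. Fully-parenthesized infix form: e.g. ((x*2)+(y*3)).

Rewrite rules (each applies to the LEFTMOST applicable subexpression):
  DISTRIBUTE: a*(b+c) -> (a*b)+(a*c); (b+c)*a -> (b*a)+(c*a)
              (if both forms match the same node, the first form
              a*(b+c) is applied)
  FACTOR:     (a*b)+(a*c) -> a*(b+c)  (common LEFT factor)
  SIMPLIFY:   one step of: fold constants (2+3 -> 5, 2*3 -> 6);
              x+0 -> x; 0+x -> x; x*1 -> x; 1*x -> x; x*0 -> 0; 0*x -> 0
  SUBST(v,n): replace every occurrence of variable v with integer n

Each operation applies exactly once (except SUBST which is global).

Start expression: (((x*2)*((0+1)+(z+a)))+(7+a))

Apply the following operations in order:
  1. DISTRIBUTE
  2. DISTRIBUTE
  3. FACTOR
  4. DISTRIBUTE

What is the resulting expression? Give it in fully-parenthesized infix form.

Start: (((x*2)*((0+1)+(z+a)))+(7+a))
Apply DISTRIBUTE at L (target: ((x*2)*((0+1)+(z+a)))): (((x*2)*((0+1)+(z+a)))+(7+a)) -> ((((x*2)*(0+1))+((x*2)*(z+a)))+(7+a))
Apply DISTRIBUTE at LL (target: ((x*2)*(0+1))): ((((x*2)*(0+1))+((x*2)*(z+a)))+(7+a)) -> (((((x*2)*0)+((x*2)*1))+((x*2)*(z+a)))+(7+a))
Apply FACTOR at LL (target: (((x*2)*0)+((x*2)*1))): (((((x*2)*0)+((x*2)*1))+((x*2)*(z+a)))+(7+a)) -> ((((x*2)*(0+1))+((x*2)*(z+a)))+(7+a))
Apply DISTRIBUTE at LL (target: ((x*2)*(0+1))): ((((x*2)*(0+1))+((x*2)*(z+a)))+(7+a)) -> (((((x*2)*0)+((x*2)*1))+((x*2)*(z+a)))+(7+a))

Answer: (((((x*2)*0)+((x*2)*1))+((x*2)*(z+a)))+(7+a))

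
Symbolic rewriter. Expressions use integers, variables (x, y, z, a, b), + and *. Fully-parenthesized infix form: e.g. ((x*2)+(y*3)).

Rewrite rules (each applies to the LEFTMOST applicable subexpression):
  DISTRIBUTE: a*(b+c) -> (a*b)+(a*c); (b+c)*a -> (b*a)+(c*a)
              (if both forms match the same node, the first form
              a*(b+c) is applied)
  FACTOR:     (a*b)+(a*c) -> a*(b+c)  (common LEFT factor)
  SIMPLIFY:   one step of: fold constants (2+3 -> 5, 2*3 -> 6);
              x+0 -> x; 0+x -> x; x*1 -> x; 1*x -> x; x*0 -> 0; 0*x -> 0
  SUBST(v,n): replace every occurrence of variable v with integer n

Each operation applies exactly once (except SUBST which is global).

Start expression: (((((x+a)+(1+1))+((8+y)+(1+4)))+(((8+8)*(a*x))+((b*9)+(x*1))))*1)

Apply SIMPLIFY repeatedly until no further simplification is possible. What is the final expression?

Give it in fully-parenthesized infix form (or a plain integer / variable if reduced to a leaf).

Start: (((((x+a)+(1+1))+((8+y)+(1+4)))+(((8+8)*(a*x))+((b*9)+(x*1))))*1)
Step 1: at root: (((((x+a)+(1+1))+((8+y)+(1+4)))+(((8+8)*(a*x))+((b*9)+(x*1))))*1) -> ((((x+a)+(1+1))+((8+y)+(1+4)))+(((8+8)*(a*x))+((b*9)+(x*1)))); overall: (((((x+a)+(1+1))+((8+y)+(1+4)))+(((8+8)*(a*x))+((b*9)+(x*1))))*1) -> ((((x+a)+(1+1))+((8+y)+(1+4)))+(((8+8)*(a*x))+((b*9)+(x*1))))
Step 2: at LLR: (1+1) -> 2; overall: ((((x+a)+(1+1))+((8+y)+(1+4)))+(((8+8)*(a*x))+((b*9)+(x*1)))) -> ((((x+a)+2)+((8+y)+(1+4)))+(((8+8)*(a*x))+((b*9)+(x*1))))
Step 3: at LRR: (1+4) -> 5; overall: ((((x+a)+2)+((8+y)+(1+4)))+(((8+8)*(a*x))+((b*9)+(x*1)))) -> ((((x+a)+2)+((8+y)+5))+(((8+8)*(a*x))+((b*9)+(x*1))))
Step 4: at RLL: (8+8) -> 16; overall: ((((x+a)+2)+((8+y)+5))+(((8+8)*(a*x))+((b*9)+(x*1)))) -> ((((x+a)+2)+((8+y)+5))+((16*(a*x))+((b*9)+(x*1))))
Step 5: at RRR: (x*1) -> x; overall: ((((x+a)+2)+((8+y)+5))+((16*(a*x))+((b*9)+(x*1)))) -> ((((x+a)+2)+((8+y)+5))+((16*(a*x))+((b*9)+x)))
Fixed point: ((((x+a)+2)+((8+y)+5))+((16*(a*x))+((b*9)+x)))

Answer: ((((x+a)+2)+((8+y)+5))+((16*(a*x))+((b*9)+x)))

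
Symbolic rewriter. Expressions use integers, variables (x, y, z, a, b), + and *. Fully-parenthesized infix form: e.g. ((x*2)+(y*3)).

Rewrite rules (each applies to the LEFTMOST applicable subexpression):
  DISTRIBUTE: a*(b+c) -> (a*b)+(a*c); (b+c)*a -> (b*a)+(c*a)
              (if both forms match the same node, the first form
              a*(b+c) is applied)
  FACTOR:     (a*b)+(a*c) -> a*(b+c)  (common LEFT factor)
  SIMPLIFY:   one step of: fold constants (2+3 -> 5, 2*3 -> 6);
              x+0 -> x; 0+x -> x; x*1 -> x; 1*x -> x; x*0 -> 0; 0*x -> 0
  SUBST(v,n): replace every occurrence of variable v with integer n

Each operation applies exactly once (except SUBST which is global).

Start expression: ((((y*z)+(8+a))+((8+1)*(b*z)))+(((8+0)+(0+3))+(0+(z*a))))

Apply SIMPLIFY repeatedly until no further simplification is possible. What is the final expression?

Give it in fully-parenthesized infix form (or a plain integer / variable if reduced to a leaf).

Answer: ((((y*z)+(8+a))+(9*(b*z)))+(11+(z*a)))

Derivation:
Start: ((((y*z)+(8+a))+((8+1)*(b*z)))+(((8+0)+(0+3))+(0+(z*a))))
Step 1: at LRL: (8+1) -> 9; overall: ((((y*z)+(8+a))+((8+1)*(b*z)))+(((8+0)+(0+3))+(0+(z*a)))) -> ((((y*z)+(8+a))+(9*(b*z)))+(((8+0)+(0+3))+(0+(z*a))))
Step 2: at RLL: (8+0) -> 8; overall: ((((y*z)+(8+a))+(9*(b*z)))+(((8+0)+(0+3))+(0+(z*a)))) -> ((((y*z)+(8+a))+(9*(b*z)))+((8+(0+3))+(0+(z*a))))
Step 3: at RLR: (0+3) -> 3; overall: ((((y*z)+(8+a))+(9*(b*z)))+((8+(0+3))+(0+(z*a)))) -> ((((y*z)+(8+a))+(9*(b*z)))+((8+3)+(0+(z*a))))
Step 4: at RL: (8+3) -> 11; overall: ((((y*z)+(8+a))+(9*(b*z)))+((8+3)+(0+(z*a)))) -> ((((y*z)+(8+a))+(9*(b*z)))+(11+(0+(z*a))))
Step 5: at RR: (0+(z*a)) -> (z*a); overall: ((((y*z)+(8+a))+(9*(b*z)))+(11+(0+(z*a)))) -> ((((y*z)+(8+a))+(9*(b*z)))+(11+(z*a)))
Fixed point: ((((y*z)+(8+a))+(9*(b*z)))+(11+(z*a)))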